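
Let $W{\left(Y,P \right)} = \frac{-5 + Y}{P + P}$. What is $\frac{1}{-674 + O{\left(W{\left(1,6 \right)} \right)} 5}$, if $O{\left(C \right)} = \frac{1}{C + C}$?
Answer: $- \frac{2}{1363} \approx -0.0014674$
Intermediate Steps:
$W{\left(Y,P \right)} = \frac{-5 + Y}{2 P}$
$O{\left(C \right)} = \frac{1}{2 C}$
$\frac{1}{-674 + O{\left(W{\left(1,6 \right)} \right)} 5} = \frac{1}{-674 + \frac{1}{2 \frac{-5 + 1}{2 \cdot 6}} \cdot 5} = \frac{1}{-674 + \frac{1}{2 \cdot \frac{1}{2} \cdot \frac{1}{6} \left(-4\right)} 5} = \frac{1}{-674 + \frac{1}{2 \left(- \frac{1}{3}\right)} 5} = \frac{1}{-674 + \frac{1}{2} \left(-3\right) 5} = \frac{1}{-674 - \frac{15}{2}} = \frac{1}{- \frac{1363}{2}} = - \frac{2}{1363}$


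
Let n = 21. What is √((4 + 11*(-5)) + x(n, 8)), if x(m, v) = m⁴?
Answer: √194430 ≈ 440.94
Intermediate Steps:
√((4 + 11*(-5)) + x(n, 8)) = √((4 + 11*(-5)) + 21⁴) = √((4 - 55) + 194481) = √(-51 + 194481) = √194430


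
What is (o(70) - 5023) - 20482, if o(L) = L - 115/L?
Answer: -356113/14 ≈ -25437.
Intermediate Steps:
(o(70) - 5023) - 20482 = ((70 - 115/70) - 5023) - 20482 = ((70 - 115*1/70) - 5023) - 20482 = ((70 - 23/14) - 5023) - 20482 = (957/14 - 5023) - 20482 = -69365/14 - 20482 = -356113/14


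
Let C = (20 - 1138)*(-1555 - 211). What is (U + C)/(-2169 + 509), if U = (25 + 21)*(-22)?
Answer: -493344/415 ≈ -1188.8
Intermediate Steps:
U = -1012 (U = 46*(-22) = -1012)
C = 1974388 (C = -1118*(-1766) = 1974388)
(U + C)/(-2169 + 509) = (-1012 + 1974388)/(-2169 + 509) = 1973376/(-1660) = 1973376*(-1/1660) = -493344/415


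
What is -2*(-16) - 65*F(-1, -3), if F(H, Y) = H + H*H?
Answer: 32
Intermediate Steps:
F(H, Y) = H + H²
-2*(-16) - 65*F(-1, -3) = -2*(-16) - (-65)*(1 - 1) = 32 - (-65)*0 = 32 - 65*0 = 32 + 0 = 32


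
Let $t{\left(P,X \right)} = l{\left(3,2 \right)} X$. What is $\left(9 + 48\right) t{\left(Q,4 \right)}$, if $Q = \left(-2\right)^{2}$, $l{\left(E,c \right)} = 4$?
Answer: $912$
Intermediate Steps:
$Q = 4$
$t{\left(P,X \right)} = 4 X$
$\left(9 + 48\right) t{\left(Q,4 \right)} = \left(9 + 48\right) 4 \cdot 4 = 57 \cdot 16 = 912$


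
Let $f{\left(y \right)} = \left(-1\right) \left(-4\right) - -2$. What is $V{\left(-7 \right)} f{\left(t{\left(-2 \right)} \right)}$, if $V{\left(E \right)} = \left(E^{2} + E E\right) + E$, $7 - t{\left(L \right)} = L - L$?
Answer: $546$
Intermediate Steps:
$t{\left(L \right)} = 7$ ($t{\left(L \right)} = 7 - \left(L - L\right) = 7 - 0 = 7 + 0 = 7$)
$V{\left(E \right)} = E + 2 E^{2}$ ($V{\left(E \right)} = \left(E^{2} + E^{2}\right) + E = 2 E^{2} + E = E + 2 E^{2}$)
$f{\left(y \right)} = 6$ ($f{\left(y \right)} = 4 + 2 = 6$)
$V{\left(-7 \right)} f{\left(t{\left(-2 \right)} \right)} = - 7 \left(1 + 2 \left(-7\right)\right) 6 = - 7 \left(1 - 14\right) 6 = \left(-7\right) \left(-13\right) 6 = 91 \cdot 6 = 546$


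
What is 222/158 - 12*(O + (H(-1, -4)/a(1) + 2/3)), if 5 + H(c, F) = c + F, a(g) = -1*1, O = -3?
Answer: -7157/79 ≈ -90.595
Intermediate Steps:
a(g) = -1
H(c, F) = -5 + F + c (H(c, F) = -5 + (c + F) = -5 + (F + c) = -5 + F + c)
222/158 - 12*(O + (H(-1, -4)/a(1) + 2/3)) = 222/158 - 12*(-3 + ((-5 - 4 - 1)/(-1) + 2/3)) = 222*(1/158) - 12*(-3 + (-10*(-1) + 2*(⅓))) = 111/79 - 12*(-3 + (10 + ⅔)) = 111/79 - 12*(-3 + 32/3) = 111/79 - 12*23/3 = 111/79 - 1*92 = 111/79 - 92 = -7157/79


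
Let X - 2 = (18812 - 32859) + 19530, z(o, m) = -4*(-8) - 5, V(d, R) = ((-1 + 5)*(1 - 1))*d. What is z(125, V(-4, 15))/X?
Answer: 27/5485 ≈ 0.0049225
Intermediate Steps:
V(d, R) = 0 (V(d, R) = (4*0)*d = 0*d = 0)
z(o, m) = 27 (z(o, m) = 32 - 5 = 27)
X = 5485 (X = 2 + ((18812 - 32859) + 19530) = 2 + (-14047 + 19530) = 2 + 5483 = 5485)
z(125, V(-4, 15))/X = 27/5485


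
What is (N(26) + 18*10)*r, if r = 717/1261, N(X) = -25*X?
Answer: -336990/1261 ≈ -267.24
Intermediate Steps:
r = 717/1261 (r = 717*(1/1261) = 717/1261 ≈ 0.56860)
(N(26) + 18*10)*r = (-25*26 + 18*10)*(717/1261) = (-650 + 180)*(717/1261) = -470*717/1261 = -336990/1261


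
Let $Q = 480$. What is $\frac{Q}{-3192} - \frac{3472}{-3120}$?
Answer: $\frac{24961}{25935} \approx 0.96244$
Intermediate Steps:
$\frac{Q}{-3192} - \frac{3472}{-3120} = \frac{480}{-3192} - \frac{3472}{-3120} = 480 \left(- \frac{1}{3192}\right) - - \frac{217}{195} = - \frac{20}{133} + \frac{217}{195} = \frac{24961}{25935}$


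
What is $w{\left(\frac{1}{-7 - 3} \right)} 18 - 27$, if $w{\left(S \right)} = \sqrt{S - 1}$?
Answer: $-27 + \frac{9 i \sqrt{110}}{5} \approx -27.0 + 18.879 i$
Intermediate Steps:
$w{\left(S \right)} = \sqrt{-1 + S}$
$w{\left(\frac{1}{-7 - 3} \right)} 18 - 27 = \sqrt{-1 + \frac{1}{-7 - 3}} \cdot 18 - 27 = \sqrt{-1 + \frac{1}{-10}} \cdot 18 - 27 = \sqrt{-1 - \frac{1}{10}} \cdot 18 - 27 = \sqrt{- \frac{11}{10}} \cdot 18 - 27 = \frac{i \sqrt{110}}{10} \cdot 18 - 27 = \frac{9 i \sqrt{110}}{5} - 27 = -27 + \frac{9 i \sqrt{110}}{5}$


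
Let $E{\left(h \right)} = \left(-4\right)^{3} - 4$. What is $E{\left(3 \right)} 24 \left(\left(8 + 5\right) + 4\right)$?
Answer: $-27744$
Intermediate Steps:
$E{\left(h \right)} = -68$ ($E{\left(h \right)} = -64 - 4 = -68$)
$E{\left(3 \right)} 24 \left(\left(8 + 5\right) + 4\right) = \left(-68\right) 24 \left(\left(8 + 5\right) + 4\right) = - 1632 \left(13 + 4\right) = \left(-1632\right) 17 = -27744$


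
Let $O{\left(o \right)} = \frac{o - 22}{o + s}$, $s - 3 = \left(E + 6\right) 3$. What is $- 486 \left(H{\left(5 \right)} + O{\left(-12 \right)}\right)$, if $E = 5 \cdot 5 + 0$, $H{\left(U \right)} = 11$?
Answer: $- \frac{36045}{7} \approx -5149.3$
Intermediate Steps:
$E = 25$ ($E = 25 + 0 = 25$)
$s = 96$ ($s = 3 + \left(25 + 6\right) 3 = 3 + 31 \cdot 3 = 3 + 93 = 96$)
$O{\left(o \right)} = \frac{-22 + o}{96 + o}$ ($O{\left(o \right)} = \frac{o - 22}{o + 96} = \frac{-22 + o}{96 + o}$)
$- 486 \left(H{\left(5 \right)} + O{\left(-12 \right)}\right) = - 486 \left(11 + \frac{-22 - 12}{96 - 12}\right) = - 486 \left(11 + \frac{1}{84} \left(-34\right)\right) = - 486 \left(11 - \frac{17}{42}\right) = \left(-486\right) \frac{445}{42} = - \frac{36045}{7}$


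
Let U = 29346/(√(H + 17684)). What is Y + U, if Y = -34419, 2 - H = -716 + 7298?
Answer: -34419 + 14673*√694/1388 ≈ -34141.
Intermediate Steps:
H = -6580 (H = 2 - (-716 + 7298) = 2 - 1*6582 = 2 - 6582 = -6580)
U = 14673*√694/1388 (U = 29346/(√(-6580 + 17684)) = 29346/(√11104) = 29346/((4*√694)) = 29346*(√694/2776) = 14673*√694/1388 ≈ 278.49)
Y + U = -34419 + 14673*√694/1388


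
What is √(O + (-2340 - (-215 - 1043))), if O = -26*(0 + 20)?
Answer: 3*I*√178 ≈ 40.025*I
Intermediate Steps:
O = -520 (O = -26*20 = -520)
√(O + (-2340 - (-215 - 1043))) = √(-520 + (-2340 - (-215 - 1043))) = √(-520 + (-2340 - 1*(-1258))) = √(-520 + (-2340 + 1258)) = √(-520 - 1082) = √(-1602) = 3*I*√178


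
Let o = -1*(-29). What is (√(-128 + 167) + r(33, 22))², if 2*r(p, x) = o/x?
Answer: 76345/1936 + 29*√39/22 ≈ 47.666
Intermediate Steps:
o = 29
r(p, x) = 29/(2*x) (r(p, x) = (29/x)/2 = 29/(2*x))
(√(-128 + 167) + r(33, 22))² = (√(-128 + 167) + (29/2)/22)² = (√39 + (29/2)*(1/22))² = (√39 + 29/44)² = (29/44 + √39)²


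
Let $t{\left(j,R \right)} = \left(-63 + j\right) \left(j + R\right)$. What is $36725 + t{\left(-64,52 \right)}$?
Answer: $38249$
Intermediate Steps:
$t{\left(j,R \right)} = \left(-63 + j\right) \left(R + j\right)$
$36725 + t{\left(-64,52 \right)} = 36725 + \left(\left(-64\right)^{2} - 3276 - -4032 + 52 \left(-64\right)\right) = 36725 + \left(4096 - 3276 + 4032 - 3328\right) = 36725 + 1524 = 38249$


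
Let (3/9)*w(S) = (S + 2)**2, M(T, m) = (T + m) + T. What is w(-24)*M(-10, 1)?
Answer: -27588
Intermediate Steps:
M(T, m) = m + 2*T
w(S) = 3*(2 + S)**2 (w(S) = 3*(S + 2)**2 = 3*(2 + S)**2)
w(-24)*M(-10, 1) = (3*(2 - 24)**2)*(1 + 2*(-10)) = (3*(-22)**2)*(1 - 20) = (3*484)*(-19) = 1452*(-19) = -27588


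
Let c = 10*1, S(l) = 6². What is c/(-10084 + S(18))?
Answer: -5/5024 ≈ -0.00099522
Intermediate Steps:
S(l) = 36
c = 10
c/(-10084 + S(18)) = 10/(-10084 + 36) = 10/(-10048) = 10*(-1/10048) = -5/5024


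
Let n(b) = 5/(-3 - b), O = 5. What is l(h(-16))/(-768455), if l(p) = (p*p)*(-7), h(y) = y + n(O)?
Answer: 6517/2588480 ≈ 0.0025177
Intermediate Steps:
h(y) = -5/8 + y (h(y) = y - 5/(3 + 5) = y - 5/8 = -5/8 + y)
l(p) = -7*p**2 (l(p) = p**2*(-7) = -7*p**2)
l(h(-16))/(-768455) = -7*(-5/8 - 16)**2/(-768455) = -7*(-133/8)**2*(-1/768455) = -7*17689/64*(-1/768455) = -123823/64*(-1/768455) = 6517/2588480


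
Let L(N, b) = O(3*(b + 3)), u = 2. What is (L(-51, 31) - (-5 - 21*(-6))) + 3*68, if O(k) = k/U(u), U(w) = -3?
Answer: 49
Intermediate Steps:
O(k) = -k/3 (O(k) = k/(-3) = k*(-⅓) = -k/3)
L(N, b) = -3 - b (L(N, b) = -(b + 3) = -(3 + b) = -(9 + 3*b)/3 = -3 - b)
(L(-51, 31) - (-5 - 21*(-6))) + 3*68 = ((-3 - 1*31) - (-5 - 21*(-6))) + 3*68 = ((-3 - 31) - (-5 + 126)) + 204 = (-34 - 1*121) + 204 = (-34 - 121) + 204 = -155 + 204 = 49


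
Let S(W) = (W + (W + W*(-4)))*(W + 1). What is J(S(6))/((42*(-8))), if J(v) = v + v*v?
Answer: -83/4 ≈ -20.750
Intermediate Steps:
S(W) = -2*W*(1 + W) (S(W) = (W + (W - 4*W))*(1 + W) = (W - 3*W)*(1 + W) = (-2*W)*(1 + W) = -2*W*(1 + W))
J(v) = v + v²
J(S(6))/((42*(-8))) = ((-2*6*(1 + 6))*(1 - 2*6*(1 + 6)))/((42*(-8))) = ((-2*6*7)*(1 - 2*6*7))/(-336) = -84*(1 - 84)*(-1/336) = -84*(-83)*(-1/336) = 6972*(-1/336) = -83/4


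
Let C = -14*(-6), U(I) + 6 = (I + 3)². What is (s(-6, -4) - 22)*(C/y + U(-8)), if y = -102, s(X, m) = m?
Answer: -8034/17 ≈ -472.59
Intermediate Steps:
U(I) = -6 + (3 + I)² (U(I) = -6 + (I + 3)² = -6 + (3 + I)²)
C = 84
(s(-6, -4) - 22)*(C/y + U(-8)) = (-4 - 22)*(84/(-102) + (-6 + (3 - 8)²)) = -26*(84*(-1/102) + (-6 + (-5)²)) = -26*(-14/17 + (-6 + 25)) = -26*(-14/17 + 19) = -26*309/17 = -8034/17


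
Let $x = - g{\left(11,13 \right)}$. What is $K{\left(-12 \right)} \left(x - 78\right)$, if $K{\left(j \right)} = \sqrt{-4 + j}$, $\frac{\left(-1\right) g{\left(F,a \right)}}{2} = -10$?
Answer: $- 392 i \approx - 392.0 i$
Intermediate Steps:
$g{\left(F,a \right)} = 20$ ($g{\left(F,a \right)} = \left(-2\right) \left(-10\right) = 20$)
$x = -20$ ($x = \left(-1\right) 20 = -20$)
$K{\left(-12 \right)} \left(x - 78\right) = \sqrt{-4 - 12} \left(-20 - 78\right) = \sqrt{-16} \left(-98\right) = 4 i \left(-98\right) = - 392 i$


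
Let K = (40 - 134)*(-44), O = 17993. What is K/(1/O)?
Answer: 74419048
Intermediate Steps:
K = 4136 (K = -94*(-44) = 4136)
K/(1/O) = 4136/(1/17993) = 4136*17993 = 74419048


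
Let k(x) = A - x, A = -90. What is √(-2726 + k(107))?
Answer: I*√2923 ≈ 54.065*I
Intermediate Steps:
k(x) = -90 - x
√(-2726 + k(107)) = √(-2726 + (-90 - 1*107)) = √(-2726 + (-90 - 107)) = √(-2726 - 197) = √(-2923) = I*√2923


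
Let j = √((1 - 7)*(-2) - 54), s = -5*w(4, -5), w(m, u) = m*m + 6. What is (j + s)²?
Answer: (110 - I*√42)² ≈ 12058.0 - 1425.8*I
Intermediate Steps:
w(m, u) = 6 + m² (w(m, u) = m² + 6 = 6 + m²)
s = -110 (s = -5*(6 + 4²) = -5*(6 + 16) = -5*22 = -110)
j = I*√42 (j = √(-6*(-2) - 54) = √(12 - 54) = √(-42) = I*√42 ≈ 6.4807*I)
(j + s)² = (I*√42 - 110)² = (-110 + I*√42)²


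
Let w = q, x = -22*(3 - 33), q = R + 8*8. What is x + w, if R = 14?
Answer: 738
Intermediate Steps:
q = 78 (q = 14 + 8*8 = 14 + 64 = 78)
x = 660 (x = -22*(-30) = 660)
w = 78
x + w = 660 + 78 = 738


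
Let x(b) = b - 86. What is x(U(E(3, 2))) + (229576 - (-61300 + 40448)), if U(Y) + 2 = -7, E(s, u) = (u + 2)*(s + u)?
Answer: 250333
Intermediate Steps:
E(s, u) = (2 + u)*(s + u)
U(Y) = -9 (U(Y) = -2 - 7 = -9)
x(b) = -86 + b
x(U(E(3, 2))) + (229576 - (-61300 + 40448)) = (-86 - 9) + (229576 - (-61300 + 40448)) = -95 + (229576 - 1*(-20852)) = -95 + (229576 + 20852) = -95 + 250428 = 250333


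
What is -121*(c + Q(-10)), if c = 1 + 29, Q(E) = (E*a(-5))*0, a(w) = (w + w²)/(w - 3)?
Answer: -3630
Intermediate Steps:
a(w) = (w + w²)/(-3 + w)
Q(E) = 0 (Q(E) = (E*(-5*(1 - 5)/(-3 - 5)))*0 = (E*(-5*(-4)/(-8)))*0 = (E*(-5*(-⅛)*(-4)))*0 = (E*(-5/2))*0 = -5*E/2*0 = 0)
c = 30
-121*(c + Q(-10)) = -121*(30 + 0) = -121*30 = -3630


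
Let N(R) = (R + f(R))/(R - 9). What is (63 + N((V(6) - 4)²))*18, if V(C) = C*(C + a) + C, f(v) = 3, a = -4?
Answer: 215640/187 ≈ 1153.2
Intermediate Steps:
V(C) = C + C*(-4 + C) (V(C) = C*(C - 4) + C = C*(-4 + C) + C = C + C*(-4 + C))
N(R) = (3 + R)/(-9 + R) (N(R) = (R + 3)/(R - 9) = (3 + R)/(-9 + R))
(63 + N((V(6) - 4)²))*18 = (63 + (3 + (6*(-3 + 6) - 4)²)/(-9 + (6*(-3 + 6) - 4)²))*18 = (63 + (3 + (6*3 - 4)²)/(-9 + (6*3 - 4)²))*18 = (63 + (3 + (18 - 4)²)/(-9 + (18 - 4)²))*18 = (63 + (3 + 14²)/(-9 + 14²))*18 = (63 + (3 + 196)/(-9 + 196))*18 = (63 + 199/187)*18 = (11980/187)*18 = 215640/187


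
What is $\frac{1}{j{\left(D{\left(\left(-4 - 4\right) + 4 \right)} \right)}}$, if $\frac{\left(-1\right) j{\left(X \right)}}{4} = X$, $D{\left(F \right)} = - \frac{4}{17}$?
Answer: $\frac{17}{16} \approx 1.0625$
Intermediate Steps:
$D{\left(F \right)} = - \frac{4}{17}$ ($D{\left(F \right)} = \left(-4\right) \frac{1}{17} = - \frac{4}{17}$)
$j{\left(X \right)} = - 4 X$
$\frac{1}{j{\left(D{\left(\left(-4 - 4\right) + 4 \right)} \right)}} = \frac{1}{\left(-4\right) \left(- \frac{4}{17}\right)} = \frac{1}{\frac{16}{17}} = \frac{17}{16}$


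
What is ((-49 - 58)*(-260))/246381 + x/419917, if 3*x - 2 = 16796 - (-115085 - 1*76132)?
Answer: 564034095/2028619027 ≈ 0.27804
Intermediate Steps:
x = 208015/3 (x = ⅔ + (16796 - (-115085 - 1*76132))/3 = ⅔ + (16796 - (-115085 - 76132))/3 = ⅔ + (16796 - 1*(-191217))/3 = ⅔ + (16796 + 191217)/3 = ⅔ + (⅓)*208013 = ⅔ + 208013/3 = 208015/3 ≈ 69338.)
((-49 - 58)*(-260))/246381 + x/419917 = ((-49 - 58)*(-260))/246381 + (208015/3)/419917 = -107*(-260)*(1/246381) + (208015/3)*(1/419917) = 27820*(1/246381) + 208015/1259751 = 27820/246381 + 208015/1259751 = 564034095/2028619027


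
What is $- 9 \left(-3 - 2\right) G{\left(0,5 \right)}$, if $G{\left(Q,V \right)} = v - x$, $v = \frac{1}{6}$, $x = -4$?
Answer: $\frac{375}{2} \approx 187.5$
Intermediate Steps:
$v = \frac{1}{6} \approx 0.16667$
$G{\left(Q,V \right)} = \frac{25}{6}$ ($G{\left(Q,V \right)} = \frac{1}{6} - -4 = \frac{1}{6} + 4 = \frac{25}{6}$)
$- 9 \left(-3 - 2\right) G{\left(0,5 \right)} = - 9 \left(-3 - 2\right) \frac{25}{6} = \left(-9\right) \left(-5\right) \frac{25}{6} = 45 \cdot \frac{25}{6} = \frac{375}{2}$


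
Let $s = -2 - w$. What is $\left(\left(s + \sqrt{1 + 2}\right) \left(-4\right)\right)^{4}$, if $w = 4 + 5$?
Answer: $4307968 - 1396736 \sqrt{3} \approx 1.8888 \cdot 10^{6}$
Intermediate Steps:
$w = 9$
$s = -11$ ($s = -2 - 9 = -11$)
$\left(\left(s + \sqrt{1 + 2}\right) \left(-4\right)\right)^{4} = \left(\left(-11 + \sqrt{1 + 2}\right) \left(-4\right)\right)^{4} = \left(\left(-11 + \sqrt{3}\right) \left(-4\right)\right)^{4} = \left(44 - 4 \sqrt{3}\right)^{4}$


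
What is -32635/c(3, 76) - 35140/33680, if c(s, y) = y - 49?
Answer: -55004779/45468 ≈ -1209.7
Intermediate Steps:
c(s, y) = -49 + y
-32635/c(3, 76) - 35140/33680 = -32635/(-49 + 76) - 35140/33680 = -32635/27 - 35140*1/33680 = -32635*1/27 - 1757/1684 = -32635/27 - 1757/1684 = -55004779/45468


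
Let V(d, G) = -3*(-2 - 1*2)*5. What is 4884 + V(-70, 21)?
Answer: 4944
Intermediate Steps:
V(d, G) = 60 (V(d, G) = -3*(-2 - 2)*5 = -3*(-4)*5 = 12*5 = 60)
4884 + V(-70, 21) = 4884 + 60 = 4944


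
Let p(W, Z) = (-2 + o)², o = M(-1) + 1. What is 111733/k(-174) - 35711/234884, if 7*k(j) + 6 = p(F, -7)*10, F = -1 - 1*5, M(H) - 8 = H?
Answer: 7065285235/3198036 ≈ 2209.3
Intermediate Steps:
M(H) = 8 + H
F = -6 (F = -1 - 5 = -6)
o = 8 (o = (8 - 1) + 1 = 7 + 1 = 8)
p(W, Z) = 36 (p(W, Z) = (-2 + 8)² = 6² = 36)
k(j) = 354/7 (k(j) = -6/7 + (36*10)/7 = -6/7 + (⅐)*360 = -6/7 + 360/7 = 354/7)
111733/k(-174) - 35711/234884 = 111733/(354/7) - 35711/234884 = 111733*(7/354) - 35711*1/234884 = 782131/354 - 2747/18068 = 7065285235/3198036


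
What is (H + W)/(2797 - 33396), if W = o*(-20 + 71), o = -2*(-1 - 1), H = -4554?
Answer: 4350/30599 ≈ 0.14216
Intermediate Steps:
o = 4 (o = -2*(-2) = 4)
W = 204 (W = 4*(-20 + 71) = 4*51 = 204)
(H + W)/(2797 - 33396) = (-4554 + 204)/(2797 - 33396) = -4350/(-30599) = -4350*(-1/30599) = 4350/30599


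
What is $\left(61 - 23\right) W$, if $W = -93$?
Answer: $-3534$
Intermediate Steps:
$\left(61 - 23\right) W = \left(61 - 23\right) \left(-93\right) = 38 \left(-93\right) = -3534$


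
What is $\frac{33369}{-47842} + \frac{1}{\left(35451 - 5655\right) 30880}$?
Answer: $- \frac{15351416434639}{22009723582080} \approx -0.69748$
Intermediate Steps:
$\frac{33369}{-47842} + \frac{1}{\left(35451 - 5655\right) 30880} = 33369 \left(- \frac{1}{47842}\right) + \frac{1}{29796} \cdot \frac{1}{30880} = - \frac{33369}{47842} + \frac{1}{29796} \cdot \frac{1}{30880} = - \frac{33369}{47842} + \frac{1}{920100480} = - \frac{15351416434639}{22009723582080}$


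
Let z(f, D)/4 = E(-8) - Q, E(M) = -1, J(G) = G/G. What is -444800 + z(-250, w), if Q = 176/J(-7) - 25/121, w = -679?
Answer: -53906368/121 ≈ -4.4551e+5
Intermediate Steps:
J(G) = 1
Q = 21271/121 (Q = 176/1 - 25/121 = 176*1 - 25*1/121 = 176 - 25/121 = 21271/121 ≈ 175.79)
z(f, D) = -85568/121 (z(f, D) = 4*(-1 - 1*21271/121) = 4*(-1 - 21271/121) = 4*(-21392/121) = -85568/121)
-444800 + z(-250, w) = -444800 - 85568/121 = -53906368/121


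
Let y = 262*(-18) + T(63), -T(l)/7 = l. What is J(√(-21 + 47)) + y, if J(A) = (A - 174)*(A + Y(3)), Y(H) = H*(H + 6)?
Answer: -9829 - 147*√26 ≈ -10579.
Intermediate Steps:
T(l) = -7*l
Y(H) = H*(6 + H)
y = -5157 (y = 262*(-18) - 7*63 = -4716 - 441 = -5157)
J(A) = (-174 + A)*(27 + A) (J(A) = (A - 174)*(A + 3*(6 + 3)) = (-174 + A)*(A + 3*9) = (-174 + A)*(A + 27) = (-174 + A)*(27 + A))
J(√(-21 + 47)) + y = (-4698 + (√(-21 + 47))² - 147*√(-21 + 47)) - 5157 = (-4698 + (√26)² - 147*√26) - 5157 = (-4698 + 26 - 147*√26) - 5157 = (-4672 - 147*√26) - 5157 = -9829 - 147*√26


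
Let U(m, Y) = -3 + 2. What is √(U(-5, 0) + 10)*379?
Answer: 1137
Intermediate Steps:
U(m, Y) = -1
√(U(-5, 0) + 10)*379 = √(-1 + 10)*379 = √9*379 = 3*379 = 1137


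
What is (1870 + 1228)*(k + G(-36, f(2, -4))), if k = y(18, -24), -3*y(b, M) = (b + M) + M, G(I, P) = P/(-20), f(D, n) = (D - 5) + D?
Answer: 311349/10 ≈ 31135.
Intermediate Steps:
f(D, n) = -5 + 2*D (f(D, n) = (-5 + D) + D = -5 + 2*D)
G(I, P) = -P/20 (G(I, P) = P*(-1/20) = -P/20)
y(b, M) = -2*M/3 - b/3 (y(b, M) = -((b + M) + M)/3 = -((M + b) + M)/3 = -(b + 2*M)/3 = -2*M/3 - b/3)
k = 10 (k = -2/3*(-24) - 1/3*18 = 16 - 6 = 10)
(1870 + 1228)*(k + G(-36, f(2, -4))) = (1870 + 1228)*(10 - (-5 + 2*2)/20) = 3098*(10 - (-5 + 4)/20) = 3098*(10 - 1/20*(-1)) = 3098*(10 + 1/20) = 3098*(201/20) = 311349/10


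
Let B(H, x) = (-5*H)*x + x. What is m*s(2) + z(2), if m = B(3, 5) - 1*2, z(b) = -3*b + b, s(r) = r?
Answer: -148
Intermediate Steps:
z(b) = -2*b
B(H, x) = x - 5*H*x (B(H, x) = -5*H*x + x = x - 5*H*x)
m = -72 (m = 5*(1 - 5*3) - 1*2 = 5*(1 - 15) - 2 = 5*(-14) - 2 = -70 - 2 = -72)
m*s(2) + z(2) = -72*2 - 2*2 = -144 - 4 = -148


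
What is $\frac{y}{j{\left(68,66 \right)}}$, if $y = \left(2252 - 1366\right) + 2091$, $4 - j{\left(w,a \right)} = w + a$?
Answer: $- \frac{229}{10} \approx -22.9$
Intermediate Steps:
$j{\left(w,a \right)} = 4 - a - w$ ($j{\left(w,a \right)} = 4 - \left(w + a\right) = 4 - \left(a + w\right) = 4 - a - w$)
$y = 2977$ ($y = 886 + 2091 = 2977$)
$\frac{y}{j{\left(68,66 \right)}} = \frac{2977}{4 - 66 - 68} = \frac{2977}{-130} = 2977 \left(- \frac{1}{130}\right) = - \frac{229}{10}$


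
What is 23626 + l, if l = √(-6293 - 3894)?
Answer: 23626 + I*√10187 ≈ 23626.0 + 100.93*I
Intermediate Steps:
l = I*√10187 (l = √(-10187) = I*√10187 ≈ 100.93*I)
23626 + l = 23626 + I*√10187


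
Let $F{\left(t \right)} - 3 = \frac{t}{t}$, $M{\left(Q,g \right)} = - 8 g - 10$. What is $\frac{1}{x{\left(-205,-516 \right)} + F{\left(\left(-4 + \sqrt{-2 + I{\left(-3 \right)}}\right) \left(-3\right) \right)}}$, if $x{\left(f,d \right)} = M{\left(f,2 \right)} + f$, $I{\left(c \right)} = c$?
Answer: $- \frac{1}{227} \approx -0.0044053$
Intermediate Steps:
$M{\left(Q,g \right)} = -10 - 8 g$
$F{\left(t \right)} = 4$ ($F{\left(t \right)} = 3 + \frac{t}{t} = 3 + 1 = 4$)
$x{\left(f,d \right)} = -26 + f$ ($x{\left(f,d \right)} = \left(-10 - 16\right) + f = -26 + f$)
$\frac{1}{x{\left(-205,-516 \right)} + F{\left(\left(-4 + \sqrt{-2 + I{\left(-3 \right)}}\right) \left(-3\right) \right)}} = \frac{1}{\left(-26 - 205\right) + 4} = \frac{1}{-231 + 4} = \frac{1}{-227} = - \frac{1}{227}$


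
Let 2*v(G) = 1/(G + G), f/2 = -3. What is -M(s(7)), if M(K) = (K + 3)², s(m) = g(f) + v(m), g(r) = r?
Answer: -6889/784 ≈ -8.7870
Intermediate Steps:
f = -6 (f = 2*(-3) = -6)
v(G) = 1/(4*G) (v(G) = 1/(2*(G + G)) = 1/(2*((2*G))) = (1/(2*G))/2 = 1/(4*G))
s(m) = -6 + 1/(4*m)
M(K) = (3 + K)²
-M(s(7)) = -(3 + (-6 + (¼)/7))² = -(3 + (-6 + (¼)*(⅐)))² = -(3 + (-6 + 1/28))² = -(3 - 167/28)² = -(-83/28)² = -1*6889/784 = -6889/784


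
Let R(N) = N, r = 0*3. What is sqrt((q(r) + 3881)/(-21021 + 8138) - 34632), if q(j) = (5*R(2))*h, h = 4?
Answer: I*sqrt(5747982047691)/12883 ≈ 186.1*I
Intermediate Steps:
r = 0
q(j) = 40 (q(j) = (5*2)*4 = 10*4 = 40)
sqrt((q(r) + 3881)/(-21021 + 8138) - 34632) = sqrt((40 + 3881)/(-21021 + 8138) - 34632) = sqrt(3921/(-12883) - 34632) = sqrt(3921*(-1/12883) - 34632) = sqrt(-3921/12883 - 34632) = sqrt(-446167977/12883) = I*sqrt(5747982047691)/12883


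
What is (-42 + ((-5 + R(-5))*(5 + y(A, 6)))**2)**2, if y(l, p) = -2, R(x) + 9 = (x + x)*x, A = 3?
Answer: 135070884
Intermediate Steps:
R(x) = -9 + 2*x**2 (R(x) = -9 + (x + x)*x = -9 + (2*x)*x = -9 + 2*x**2)
(-42 + ((-5 + R(-5))*(5 + y(A, 6)))**2)**2 = (-42 + ((-5 + (-9 + 2*(-5)**2))*(5 - 2))**2)**2 = (-42 + ((-5 + (-9 + 2*25))*3)**2)**2 = (-42 + ((-5 + (-9 + 50))*3)**2)**2 = (-42 + ((-5 + 41)*3)**2)**2 = (-42 + (36*3)**2)**2 = (-42 + 108**2)**2 = (-42 + 11664)**2 = 11622**2 = 135070884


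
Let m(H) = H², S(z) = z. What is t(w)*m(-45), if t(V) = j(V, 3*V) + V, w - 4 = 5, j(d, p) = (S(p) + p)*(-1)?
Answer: -91125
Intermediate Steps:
j(d, p) = -2*p (j(d, p) = (p + p)*(-1) = (2*p)*(-1) = -2*p)
w = 9 (w = 4 + 5 = 9)
t(V) = -5*V (t(V) = -6*V + V = -5*V)
t(w)*m(-45) = -5*9*(-45)² = -45*2025 = -91125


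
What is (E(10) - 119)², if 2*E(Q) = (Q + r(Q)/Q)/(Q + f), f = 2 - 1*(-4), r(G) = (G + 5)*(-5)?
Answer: 57927321/4096 ≈ 14142.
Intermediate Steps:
r(G) = -25 - 5*G (r(G) = (5 + G)*(-5) = -25 - 5*G)
f = 6 (f = 2 + 4 = 6)
E(Q) = (Q + (-25 - 5*Q)/Q)/(2*(6 + Q)) (E(Q) = ((Q + (-25 - 5*Q)/Q)/(Q + 6))/2 = ((Q + (-25 - 5*Q)/Q)/(6 + Q))/2 = (Q + (-25 - 5*Q)/Q)/(2*(6 + Q)))
(E(10) - 119)² = ((½)*(-25 + 10² - 5*10)/(10*(6 + 10)) - 119)² = ((½)*(⅒)*(-25 + 100 - 50)/16 - 119)² = ((½)*(⅒)*(1/16)*25 - 119)² = (5/64 - 119)² = (-7611/64)² = 57927321/4096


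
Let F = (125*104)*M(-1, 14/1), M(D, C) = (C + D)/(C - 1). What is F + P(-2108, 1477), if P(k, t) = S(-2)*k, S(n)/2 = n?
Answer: 21432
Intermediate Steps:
S(n) = 2*n
P(k, t) = -4*k (P(k, t) = (2*(-2))*k = -4*k)
M(D, C) = (C + D)/(-1 + C)
F = 13000 (F = (125*104)*((14/1 - 1)/(-1 + 14/1)) = 13000*((14*1 - 1)/(-1 + 14*1)) = 13000*((14 - 1)/(-1 + 14)) = 13000*(13/13) = 13000*((1/13)*13) = 13000*1 = 13000)
F + P(-2108, 1477) = 13000 - 4*(-2108) = 13000 + 8432 = 21432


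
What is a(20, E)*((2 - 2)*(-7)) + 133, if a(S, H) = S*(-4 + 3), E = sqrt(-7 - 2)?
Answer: 133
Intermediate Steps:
E = 3*I (E = sqrt(-9) = 3*I ≈ 3.0*I)
a(S, H) = -S (a(S, H) = S*(-1) = -S)
a(20, E)*((2 - 2)*(-7)) + 133 = (-1*20)*((2 - 2)*(-7)) + 133 = -0*(-7) + 133 = -20*0 + 133 = 0 + 133 = 133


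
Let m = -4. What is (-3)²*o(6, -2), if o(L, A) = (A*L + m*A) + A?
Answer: -54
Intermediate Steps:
o(L, A) = -3*A + A*L (o(L, A) = (A*L - 4*A) + A = (-4*A + A*L) + A = -3*A + A*L)
(-3)²*o(6, -2) = (-3)²*(-2*(-3 + 6)) = 9*(-2*3) = 9*(-6) = -54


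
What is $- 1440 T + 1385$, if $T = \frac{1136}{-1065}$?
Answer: $2921$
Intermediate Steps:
$T = - \frac{16}{15}$ ($T = 1136 \left(- \frac{1}{1065}\right) = - \frac{16}{15} \approx -1.0667$)
$- 1440 T + 1385 = \left(-1440\right) \left(- \frac{16}{15}\right) + 1385 = 1536 + 1385 = 2921$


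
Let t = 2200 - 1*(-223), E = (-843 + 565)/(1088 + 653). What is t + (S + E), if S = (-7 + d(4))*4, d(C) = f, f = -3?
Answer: 4148525/1741 ≈ 2382.8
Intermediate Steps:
d(C) = -3
S = -40 (S = (-7 - 3)*4 = -10*4 = -40)
E = -278/1741 ≈ -0.15968
t = 2423 (t = 2200 + 223 = 2423)
t + (S + E) = 2423 + (-40 - 278/1741) = 2423 - 69918/1741 = 4148525/1741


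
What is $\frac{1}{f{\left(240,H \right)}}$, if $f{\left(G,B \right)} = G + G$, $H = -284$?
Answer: $\frac{1}{480} \approx 0.0020833$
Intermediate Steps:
$f{\left(G,B \right)} = 2 G$
$\frac{1}{f{\left(240,H \right)}} = \frac{1}{2 \cdot 240} = \frac{1}{480}$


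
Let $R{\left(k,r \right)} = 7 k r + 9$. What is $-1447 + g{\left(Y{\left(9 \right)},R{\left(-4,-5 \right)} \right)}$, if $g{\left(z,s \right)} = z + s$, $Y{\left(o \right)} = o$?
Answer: $-1289$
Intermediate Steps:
$R{\left(k,r \right)} = 9 + 7 k r$ ($R{\left(k,r \right)} = 7 k r + 9 = 9 + 7 k r$)
$g{\left(z,s \right)} = s + z$
$-1447 + g{\left(Y{\left(9 \right)},R{\left(-4,-5 \right)} \right)} = -1447 + \left(\left(9 + 7 \left(-4\right) \left(-5\right)\right) + 9\right) = -1447 + \left(\left(9 + 140\right) + 9\right) = -1447 + \left(149 + 9\right) = -1447 + 158 = -1289$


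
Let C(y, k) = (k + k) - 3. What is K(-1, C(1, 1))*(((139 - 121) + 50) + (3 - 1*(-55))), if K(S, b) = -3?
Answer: -378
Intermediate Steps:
C(y, k) = -3 + 2*k (C(y, k) = 2*k - 3 = -3 + 2*k)
K(-1, C(1, 1))*(((139 - 121) + 50) + (3 - 1*(-55))) = -3*(((139 - 121) + 50) + (3 - 1*(-55))) = -3*((18 + 50) + (3 + 55)) = -3*(68 + 58) = -3*126 = -378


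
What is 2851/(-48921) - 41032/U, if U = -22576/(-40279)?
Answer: -10106645916233/138055062 ≈ -73207.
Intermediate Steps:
U = 22576/40279 (U = -22576*(-1/40279) = 22576/40279 ≈ 0.56049)
2851/(-48921) - 41032/U = 2851/(-48921) - 41032/22576/40279 = 2851*(-1/48921) - 41032*40279/22576 = -2851/48921 - 206590991/2822 = -10106645916233/138055062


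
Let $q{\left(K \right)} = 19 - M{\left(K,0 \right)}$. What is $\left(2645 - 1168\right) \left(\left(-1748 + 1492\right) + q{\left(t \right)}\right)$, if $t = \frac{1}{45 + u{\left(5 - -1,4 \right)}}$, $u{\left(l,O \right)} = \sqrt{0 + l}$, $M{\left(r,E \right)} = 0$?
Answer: $-350049$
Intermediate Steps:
$u{\left(l,O \right)} = \sqrt{l}$
$t = \frac{1}{45 + \sqrt{6}}$ ($t = \frac{1}{45 + \sqrt{5 - -1}} = \frac{1}{45 + \sqrt{5 + 1}} = \frac{1}{45 + \sqrt{6}} \approx 0.021075$)
$q{\left(K \right)} = 19$ ($q{\left(K \right)} = 19 - 0 = 19 + 0 = 19$)
$\left(2645 - 1168\right) \left(\left(-1748 + 1492\right) + q{\left(t \right)}\right) = \left(2645 - 1168\right) \left(\left(-1748 + 1492\right) + 19\right) = 1477 \left(-256 + 19\right) = 1477 \left(-237\right) = -350049$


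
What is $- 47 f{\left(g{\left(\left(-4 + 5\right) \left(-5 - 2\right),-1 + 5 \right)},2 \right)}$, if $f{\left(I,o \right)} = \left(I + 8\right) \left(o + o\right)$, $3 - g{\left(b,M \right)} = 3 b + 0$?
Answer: $-6016$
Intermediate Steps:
$g{\left(b,M \right)} = 3 - 3 b$ ($g{\left(b,M \right)} = 3 - \left(3 b + 0\right) = 3 - 3 b$)
$f{\left(I,o \right)} = 2 o \left(8 + I\right)$ ($f{\left(I,o \right)} = \left(8 + I\right) 2 o = 2 o \left(8 + I\right)$)
$- 47 f{\left(g{\left(\left(-4 + 5\right) \left(-5 - 2\right),-1 + 5 \right)},2 \right)} = - 47 \cdot 2 \cdot 2 \left(8 - \left(-3 + 3 \left(-4 + 5\right) \left(-5 - 2\right)\right)\right) = - 47 \cdot 2 \cdot 2 \left(8 - \left(-3 + 3 \cdot 1 \left(-7\right)\right)\right) = - 47 \cdot 2 \cdot 2 \left(8 + \left(3 - -21\right)\right) = - 47 \cdot 2 \cdot 2 \left(8 + \left(3 + 21\right)\right) = - 47 \cdot 2 \cdot 2 \left(8 + 24\right) = - 47 \cdot 2 \cdot 2 \cdot 32 = \left(-47\right) 128 = -6016$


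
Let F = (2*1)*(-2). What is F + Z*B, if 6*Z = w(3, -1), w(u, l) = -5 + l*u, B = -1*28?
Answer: 100/3 ≈ 33.333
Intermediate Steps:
B = -28
Z = -4/3 (Z = (-5 - 1*3)/6 = (-5 - 3)/6 = (1/6)*(-8) = -4/3 ≈ -1.3333)
F = -4 (F = 2*(-2) = -4)
F + Z*B = -4 - 4/3*(-28) = -4 + 112/3 = 100/3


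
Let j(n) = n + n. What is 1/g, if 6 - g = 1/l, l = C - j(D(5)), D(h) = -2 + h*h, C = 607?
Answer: 561/3365 ≈ 0.16672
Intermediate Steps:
D(h) = -2 + h²
j(n) = 2*n
l = 561 (l = 607 - 2*(-2 + 5²) = 607 - 2*(-2 + 25) = 607 - 2*23 = 607 - 1*46 = 607 - 46 = 561)
g = 3365/561 (g = 6 - 1/561 = 3365/561 ≈ 5.9982)
1/g = 1/(3365/561) = 561/3365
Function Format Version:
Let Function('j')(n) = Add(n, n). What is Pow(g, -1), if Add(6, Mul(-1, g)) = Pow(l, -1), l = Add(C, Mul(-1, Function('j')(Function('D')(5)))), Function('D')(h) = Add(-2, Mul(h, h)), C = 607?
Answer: Rational(561, 3365) ≈ 0.16672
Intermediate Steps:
Function('D')(h) = Add(-2, Pow(h, 2))
Function('j')(n) = Mul(2, n)
l = 561 (l = Add(607, Mul(-1, Mul(2, Add(-2, Pow(5, 2))))) = Add(607, Mul(-1, Mul(2, Add(-2, 25)))) = Add(607, Mul(-1, Mul(2, 23))) = Add(607, Mul(-1, 46)) = Add(607, -46) = 561)
g = Rational(3365, 561) (g = Add(6, Mul(-1, Pow(561, -1))) = Add(6, Mul(-1, Rational(1, 561))) = Add(6, Rational(-1, 561)) = Rational(3365, 561) ≈ 5.9982)
Pow(g, -1) = Pow(Rational(3365, 561), -1) = Rational(561, 3365)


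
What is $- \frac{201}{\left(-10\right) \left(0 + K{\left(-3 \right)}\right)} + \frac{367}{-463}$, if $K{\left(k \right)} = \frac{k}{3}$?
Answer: $- \frac{96733}{4630} \approx -20.893$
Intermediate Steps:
$K{\left(k \right)} = \frac{k}{3}$ ($K{\left(k \right)} = k \frac{1}{3} = \frac{k}{3}$)
$- \frac{201}{\left(-10\right) \left(0 + K{\left(-3 \right)}\right)} + \frac{367}{-463} = - \frac{201}{\left(-10\right) \left(0 + \frac{1}{3} \left(-3\right)\right)} + \frac{367}{-463} = - \frac{201}{\left(-10\right) \left(0 - 1\right)} + 367 \left(- \frac{1}{463}\right) = - \frac{201}{\left(-10\right) \left(-1\right)} - \frac{367}{463} = - \frac{201}{10} - \frac{367}{463} = - \frac{96733}{4630}$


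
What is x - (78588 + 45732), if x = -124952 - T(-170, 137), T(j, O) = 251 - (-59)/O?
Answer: -34184710/137 ≈ -2.4952e+5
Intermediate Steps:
T(j, O) = 251 + 59/O
x = -17152870/137 (x = -124952 - (251 + 59/137) = -124952 - 1*34446/137 = -124952 - 34446/137 = -17152870/137 ≈ -1.2520e+5)
x - (78588 + 45732) = -17152870/137 - (78588 + 45732) = -17152870/137 - 1*124320 = -17152870/137 - 124320 = -34184710/137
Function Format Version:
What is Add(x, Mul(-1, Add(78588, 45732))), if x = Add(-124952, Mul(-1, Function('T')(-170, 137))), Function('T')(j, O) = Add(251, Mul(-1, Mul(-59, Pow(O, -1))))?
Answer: Rational(-34184710, 137) ≈ -2.4952e+5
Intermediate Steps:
Function('T')(j, O) = Add(251, Mul(59, Pow(O, -1)))
x = Rational(-17152870, 137) (x = Add(-124952, Mul(-1, Add(251, Mul(59, Pow(137, -1))))) = Add(-124952, Mul(-1, Add(251, Mul(59, Rational(1, 137))))) = Add(-124952, Mul(-1, Add(251, Rational(59, 137)))) = Add(-124952, Mul(-1, Rational(34446, 137))) = Add(-124952, Rational(-34446, 137)) = Rational(-17152870, 137) ≈ -1.2520e+5)
Add(x, Mul(-1, Add(78588, 45732))) = Add(Rational(-17152870, 137), Mul(-1, Add(78588, 45732))) = Add(Rational(-17152870, 137), Mul(-1, 124320)) = Add(Rational(-17152870, 137), -124320) = Rational(-34184710, 137)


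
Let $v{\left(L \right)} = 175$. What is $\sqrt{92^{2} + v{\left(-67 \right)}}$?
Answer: $\sqrt{8639} \approx 92.946$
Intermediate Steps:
$\sqrt{92^{2} + v{\left(-67 \right)}} = \sqrt{92^{2} + 175} = \sqrt{8464 + 175} = \sqrt{8639}$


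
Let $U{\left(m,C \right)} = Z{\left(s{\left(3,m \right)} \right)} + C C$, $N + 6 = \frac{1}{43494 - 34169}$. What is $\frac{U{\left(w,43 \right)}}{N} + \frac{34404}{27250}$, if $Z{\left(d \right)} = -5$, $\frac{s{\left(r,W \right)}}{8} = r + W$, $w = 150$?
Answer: $- \frac{233323527802}{762305125} \approx -306.08$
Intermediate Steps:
$s{\left(r,W \right)} = 8 W + 8 r$ ($s{\left(r,W \right)} = 8 \left(r + W\right) = 8 \left(W + r\right) = 8 W + 8 r$)
$N = - \frac{55949}{9325}$ ($N = -6 + \frac{1}{43494 - 34169} = -6 + \frac{1}{9325} = - \frac{55949}{9325} \approx -5.9999$)
$U{\left(m,C \right)} = -5 + C^{2}$ ($U{\left(m,C \right)} = -5 + C C = -5 + C^{2}$)
$\frac{U{\left(w,43 \right)}}{N} + \frac{34404}{27250} = \frac{-5 + 43^{2}}{- \frac{55949}{9325}} + \frac{34404}{27250} = \left(-5 + 1849\right) \left(- \frac{9325}{55949}\right) + 34404 \cdot \frac{1}{27250} = 1844 \left(- \frac{9325}{55949}\right) + \frac{17202}{13625} = - \frac{17195300}{55949} + \frac{17202}{13625} = - \frac{233323527802}{762305125}$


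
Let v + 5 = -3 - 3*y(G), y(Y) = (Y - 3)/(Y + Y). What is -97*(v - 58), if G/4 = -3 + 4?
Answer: 51507/8 ≈ 6438.4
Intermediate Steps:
G = 4 (G = 4*(-3 + 4) = 4*1 = 4)
y(Y) = (-3 + Y)/(2*Y) (y(Y) = (-3 + Y)/((2*Y)) = (-3 + Y)*(1/(2*Y)) = (-3 + Y)/(2*Y))
v = -67/8 (v = -5 + (-3 - 3*(-3 + 4)/(2*4)) = -5 + (-3 - 3/(2*4)) = -5 + (-3 - 3*⅛) = -5 + (-3 - 3/8) = -5 - 27/8 = -67/8 ≈ -8.3750)
-97*(v - 58) = -97*(-67/8 - 58) = -97*(-531/8) = 51507/8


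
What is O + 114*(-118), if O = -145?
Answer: -13597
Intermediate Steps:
O + 114*(-118) = -145 + 114*(-118) = -145 - 13452 = -13597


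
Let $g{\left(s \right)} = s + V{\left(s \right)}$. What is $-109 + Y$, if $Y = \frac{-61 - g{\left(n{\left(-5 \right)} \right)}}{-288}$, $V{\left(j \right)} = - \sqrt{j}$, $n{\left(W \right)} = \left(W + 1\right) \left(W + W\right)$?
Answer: $- \frac{31291}{288} - \frac{\sqrt{10}}{144} \approx -108.67$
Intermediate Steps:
$n{\left(W \right)} = 2 W \left(1 + W\right)$ ($n{\left(W \right)} = \left(1 + W\right) 2 W = 2 W \left(1 + W\right)$)
$g{\left(s \right)} = s - \sqrt{s}$
$Y = \frac{101}{288} - \frac{\sqrt{10}}{144}$ ($Y = \frac{-61 - \left(2 \left(-5\right) \left(1 - 5\right) - \sqrt{2 \left(-5\right) \left(1 - 5\right)}\right)}{-288} = \left(-61 - \left(2 \left(-5\right) \left(-4\right) - \sqrt{2 \left(-5\right) \left(-4\right)}\right)\right) \left(- \frac{1}{288}\right) = \left(-61 - \left(40 - \sqrt{40}\right)\right) \left(- \frac{1}{288}\right) = \left(-61 - \left(40 - 2 \sqrt{10}\right)\right) \left(- \frac{1}{288}\right) = \left(-101 + 2 \sqrt{10}\right) \left(- \frac{1}{288}\right) = \frac{101}{288} - \frac{\sqrt{10}}{144} \approx 0.32873$)
$-109 + Y = -109 + \left(\frac{101}{288} - \frac{\sqrt{10}}{144}\right) = - \frac{31291}{288} - \frac{\sqrt{10}}{144}$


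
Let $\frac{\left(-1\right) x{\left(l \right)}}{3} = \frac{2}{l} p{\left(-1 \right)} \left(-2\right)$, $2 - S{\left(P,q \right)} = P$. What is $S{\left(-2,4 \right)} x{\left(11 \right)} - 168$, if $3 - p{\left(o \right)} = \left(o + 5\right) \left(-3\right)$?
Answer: $- \frac{1128}{11} \approx -102.55$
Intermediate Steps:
$S{\left(P,q \right)} = 2 - P$
$p{\left(o \right)} = 18 + 3 o$ ($p{\left(o \right)} = 3 - \left(o + 5\right) \left(-3\right) = 3 - \left(5 + o\right) \left(-3\right) = 3 - \left(-15 - 3 o\right) = 3 + \left(15 + 3 o\right) = 18 + 3 o$)
$x{\left(l \right)} = \frac{180}{l}$ ($x{\left(l \right)} = - 3 \frac{2}{l} \left(18 + 3 \left(-1\right)\right) \left(-2\right) = - 3 \frac{2}{l} \left(18 - 3\right) \left(-2\right) = - 3 \frac{2}{l} 15 \left(-2\right) = - 3 \frac{30}{l} \left(-2\right) = - 3 \left(- \frac{60}{l}\right) = \frac{180}{l}$)
$S{\left(-2,4 \right)} x{\left(11 \right)} - 168 = \left(2 - -2\right) \frac{180}{11} - 168 = \left(2 + 2\right) 180 \cdot \frac{1}{11} - 168 = 4 \cdot \frac{180}{11} - 168 = \frac{720}{11} - 168 = - \frac{1128}{11}$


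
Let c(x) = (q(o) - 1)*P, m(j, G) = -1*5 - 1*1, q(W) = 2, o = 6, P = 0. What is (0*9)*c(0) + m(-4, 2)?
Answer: -6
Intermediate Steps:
m(j, G) = -6 (m(j, G) = -5 - 1 = -6)
c(x) = 0 (c(x) = (2 - 1)*0 = 1*0 = 0)
(0*9)*c(0) + m(-4, 2) = (0*9)*0 - 6 = 0*0 - 6 = 0 - 6 = -6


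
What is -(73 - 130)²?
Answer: -3249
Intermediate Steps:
-(73 - 130)² = -1*(-57)² = -1*3249 = -3249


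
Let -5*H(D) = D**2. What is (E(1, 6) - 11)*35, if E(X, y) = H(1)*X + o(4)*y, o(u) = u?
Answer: 448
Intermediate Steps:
H(D) = -D**2/5
E(X, y) = 4*y - X/5 (E(X, y) = (-1/5*1**2)*X + 4*y = (-1/5*1)*X + 4*y = -X/5 + 4*y = 4*y - X/5)
(E(1, 6) - 11)*35 = ((4*6 - 1/5*1) - 11)*35 = ((24 - 1/5) - 11)*35 = (119/5 - 11)*35 = (64/5)*35 = 448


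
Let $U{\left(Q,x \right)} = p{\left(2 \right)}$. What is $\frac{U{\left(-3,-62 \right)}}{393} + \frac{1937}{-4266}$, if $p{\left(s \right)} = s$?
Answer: $- \frac{250903}{558846} \approx -0.44897$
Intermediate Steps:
$U{\left(Q,x \right)} = 2$
$\frac{U{\left(-3,-62 \right)}}{393} + \frac{1937}{-4266} = \frac{2}{393} + \frac{1937}{-4266} = 2 \cdot \frac{1}{393} + 1937 \left(- \frac{1}{4266}\right) = \frac{2}{393} - \frac{1937}{4266} = - \frac{250903}{558846}$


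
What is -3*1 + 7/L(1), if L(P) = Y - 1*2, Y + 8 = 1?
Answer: -34/9 ≈ -3.7778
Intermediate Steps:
Y = -7 (Y = -8 + 1 = -7)
L(P) = -9 (L(P) = -7 - 1*2 = -7 - 2 = -9)
-3*1 + 7/L(1) = -3*1 + 7/(-9) = -3 + 7*(-1/9) = -3 - 7/9 = -34/9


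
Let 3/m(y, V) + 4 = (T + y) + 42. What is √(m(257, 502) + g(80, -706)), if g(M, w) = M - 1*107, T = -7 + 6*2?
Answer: I*√2699/10 ≈ 5.1952*I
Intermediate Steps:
T = 5 (T = -7 + 12 = 5)
g(M, w) = -107 + M (g(M, w) = M - 107 = -107 + M)
m(y, V) = 3/(43 + y) (m(y, V) = 3/(-4 + ((5 + y) + 42)) = 3/(-4 + (47 + y)) = 3/(43 + y))
√(m(257, 502) + g(80, -706)) = √(3/(43 + 257) + (-107 + 80)) = √(3/300 - 27) = √(3*(1/300) - 27) = √(1/100 - 27) = √(-2699/100) = I*√2699/10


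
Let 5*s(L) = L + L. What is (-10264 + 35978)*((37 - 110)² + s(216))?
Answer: 696257978/5 ≈ 1.3925e+8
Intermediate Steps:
s(L) = 2*L/5 (s(L) = (L + L)/5 = (2*L)/5 = 2*L/5)
(-10264 + 35978)*((37 - 110)² + s(216)) = (-10264 + 35978)*((37 - 110)² + (⅖)*216) = 25714*((-73)² + 432/5) = 25714*(5329 + 432/5) = 25714*(27077/5) = 696257978/5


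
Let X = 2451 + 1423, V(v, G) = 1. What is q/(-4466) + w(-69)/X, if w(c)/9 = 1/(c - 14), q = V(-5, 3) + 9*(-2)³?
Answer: 5697322/359001643 ≈ 0.015870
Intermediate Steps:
q = -71 (q = 1 + 9*(-2)³ = 1 + 9*(-8) = 1 - 72 = -71)
w(c) = 9/(-14 + c) (w(c) = 9/(c - 14) = 9/(-14 + c))
X = 3874
q/(-4466) + w(-69)/X = -71/(-4466) + (9/(-14 - 69))/3874 = -71*(-1/4466) + (9/(-83))*(1/3874) = 71/4466 + (9*(-1/83))*(1/3874) = 71/4466 - 9/83*1/3874 = 71/4466 - 9/321542 = 5697322/359001643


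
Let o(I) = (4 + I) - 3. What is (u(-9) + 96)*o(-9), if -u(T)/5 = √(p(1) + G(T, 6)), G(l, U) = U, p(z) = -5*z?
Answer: -728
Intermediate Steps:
u(T) = -5 (u(T) = -5*√(-5*1 + 6) = -5*√(-5 + 6) = -5*√1 = -5*1 = -5)
o(I) = 1 + I
(u(-9) + 96)*o(-9) = (-5 + 96)*(1 - 9) = 91*(-8) = -728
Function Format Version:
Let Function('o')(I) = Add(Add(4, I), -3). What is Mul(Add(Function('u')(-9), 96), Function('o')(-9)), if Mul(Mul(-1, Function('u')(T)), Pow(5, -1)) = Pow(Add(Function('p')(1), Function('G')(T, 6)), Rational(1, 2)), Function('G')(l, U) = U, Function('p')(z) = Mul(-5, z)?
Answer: -728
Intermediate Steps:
Function('u')(T) = -5 (Function('u')(T) = Mul(-5, Pow(Add(Mul(-5, 1), 6), Rational(1, 2))) = Mul(-5, Pow(Add(-5, 6), Rational(1, 2))) = Mul(-5, Pow(1, Rational(1, 2))) = Mul(-5, 1) = -5)
Function('o')(I) = Add(1, I)
Mul(Add(Function('u')(-9), 96), Function('o')(-9)) = Mul(Add(-5, 96), Add(1, -9)) = Mul(91, -8) = -728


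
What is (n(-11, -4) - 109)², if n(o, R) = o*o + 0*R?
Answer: 144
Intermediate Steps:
n(o, R) = o² (n(o, R) = o² + 0 = o²)
(n(-11, -4) - 109)² = ((-11)² - 109)² = (121 - 109)² = 12² = 144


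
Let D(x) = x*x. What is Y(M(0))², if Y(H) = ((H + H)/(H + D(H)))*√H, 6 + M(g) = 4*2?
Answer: 8/9 ≈ 0.88889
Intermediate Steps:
D(x) = x²
M(g) = 2 (M(g) = -6 + 4*2 = -6 + 8 = 2)
Y(H) = 2*H^(3/2)/(H + H²) (Y(H) = ((H + H)/(H + H²))*√H = ((2*H)/(H + H²))*√H = (2*H/(H + H²))*√H = 2*H^(3/2)/(H + H²))
Y(M(0))² = (2*√2/(1 + 2))² = (2*√2/3)² = 8/9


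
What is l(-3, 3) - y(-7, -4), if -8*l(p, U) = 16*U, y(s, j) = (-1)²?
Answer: -7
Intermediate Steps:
y(s, j) = 1
l(p, U) = -2*U
l(-3, 3) - y(-7, -4) = -2*3 - 1*1 = -6 - 1 = -7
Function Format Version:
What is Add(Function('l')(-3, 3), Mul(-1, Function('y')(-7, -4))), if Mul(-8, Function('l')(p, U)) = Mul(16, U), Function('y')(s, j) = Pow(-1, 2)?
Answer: -7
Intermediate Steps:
Function('y')(s, j) = 1
Function('l')(p, U) = Mul(-2, U) (Function('l')(p, U) = Mul(Rational(-1, 8), Mul(16, U)) = Mul(-2, U))
Add(Function('l')(-3, 3), Mul(-1, Function('y')(-7, -4))) = Add(Mul(-2, 3), Mul(-1, 1)) = Add(-6, -1) = -7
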